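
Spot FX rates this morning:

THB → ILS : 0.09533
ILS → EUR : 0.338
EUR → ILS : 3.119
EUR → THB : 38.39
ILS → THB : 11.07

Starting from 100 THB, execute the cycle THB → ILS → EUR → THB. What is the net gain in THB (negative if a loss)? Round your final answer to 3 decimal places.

100 THB × 0.09533 = 9.533 ILS
9.533 ILS × 0.338 = 3.222154 EUR
3.222154 EUR × 38.39 = 123.69849206 THB
Net change: 123.69849206 − 100 = 23.69849206 THB

23.698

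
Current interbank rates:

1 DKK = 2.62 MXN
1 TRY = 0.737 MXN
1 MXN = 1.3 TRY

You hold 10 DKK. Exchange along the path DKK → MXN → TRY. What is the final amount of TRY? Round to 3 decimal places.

34.060

10 DKK × 2.62 = 26.2 MXN
26.2 MXN × 1.3 = 34.06 TRY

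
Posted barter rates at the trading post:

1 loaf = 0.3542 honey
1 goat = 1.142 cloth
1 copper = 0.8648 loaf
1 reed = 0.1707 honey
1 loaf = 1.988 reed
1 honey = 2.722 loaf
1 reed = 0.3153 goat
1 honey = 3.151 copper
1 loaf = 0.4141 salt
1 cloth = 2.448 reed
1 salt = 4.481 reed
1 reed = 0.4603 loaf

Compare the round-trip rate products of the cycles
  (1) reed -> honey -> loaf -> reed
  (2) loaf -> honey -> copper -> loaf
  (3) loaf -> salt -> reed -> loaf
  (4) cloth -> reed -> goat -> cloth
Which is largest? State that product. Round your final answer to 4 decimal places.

0.9652

(1) 0.1707 × 2.722 × 1.988 = 0.92372
(2) 0.3542 × 3.151 × 0.8648 = 0.96519
(3) 0.4141 × 4.481 × 0.4603 = 0.85412
(4) 2.448 × 0.3153 × 1.142 = 0.88146
Highest is cycle (2) at 0.9652 (≤1, no arbitrage).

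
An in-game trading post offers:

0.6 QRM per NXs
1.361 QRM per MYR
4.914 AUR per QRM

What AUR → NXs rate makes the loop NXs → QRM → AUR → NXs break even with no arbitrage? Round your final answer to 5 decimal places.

Known legs of the cycle: 0.6 × 4.914 = 2.9484
For no arbitrage the full-cycle product must be 1, so the missing rate is 1 / 2.9484 ≈ 0.3391670.

0.33917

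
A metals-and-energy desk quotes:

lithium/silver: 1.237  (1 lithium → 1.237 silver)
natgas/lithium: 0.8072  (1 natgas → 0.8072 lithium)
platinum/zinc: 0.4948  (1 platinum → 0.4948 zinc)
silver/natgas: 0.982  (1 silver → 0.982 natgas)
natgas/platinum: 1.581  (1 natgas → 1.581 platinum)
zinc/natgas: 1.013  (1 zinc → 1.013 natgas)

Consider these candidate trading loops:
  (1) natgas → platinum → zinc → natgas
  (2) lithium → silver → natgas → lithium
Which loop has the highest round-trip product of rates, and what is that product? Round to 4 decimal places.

0.9805

(1) 1.581 × 0.4948 × 1.013 = 0.79245
(2) 1.237 × 0.982 × 0.8072 = 0.98053
Highest is cycle (2) at 0.9805 (≤1, no arbitrage).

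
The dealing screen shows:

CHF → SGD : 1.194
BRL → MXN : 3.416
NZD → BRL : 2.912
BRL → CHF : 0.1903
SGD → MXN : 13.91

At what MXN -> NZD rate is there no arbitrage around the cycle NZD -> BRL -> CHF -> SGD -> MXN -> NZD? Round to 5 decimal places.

0.10865

Known legs of the cycle: 2.912 × 0.1903 × 1.194 × 13.91 = 9.203682231744
For no arbitrage the full-cycle product must be 1, so the missing rate is 1 / 9.203682231744 ≈ 0.1086522.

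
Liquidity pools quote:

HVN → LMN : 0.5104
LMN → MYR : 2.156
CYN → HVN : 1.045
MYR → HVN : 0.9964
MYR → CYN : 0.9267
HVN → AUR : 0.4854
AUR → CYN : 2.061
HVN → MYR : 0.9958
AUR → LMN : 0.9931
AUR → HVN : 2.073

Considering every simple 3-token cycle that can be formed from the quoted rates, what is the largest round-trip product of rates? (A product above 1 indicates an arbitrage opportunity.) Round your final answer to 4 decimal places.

HVN→LMN→MYR→HVN: 0.5104 × 2.156 × 0.9964 = 1.09646
CYN→HVN→AUR→CYN: 1.045 × 0.4854 × 2.061 = 1.04543
CYN→HVN→MYR→CYN: 1.045 × 0.9958 × 0.9267 = 0.96433
Maximum is HVN→LMN→MYR→HVN at 1.0965; arbitrage exists.

1.0965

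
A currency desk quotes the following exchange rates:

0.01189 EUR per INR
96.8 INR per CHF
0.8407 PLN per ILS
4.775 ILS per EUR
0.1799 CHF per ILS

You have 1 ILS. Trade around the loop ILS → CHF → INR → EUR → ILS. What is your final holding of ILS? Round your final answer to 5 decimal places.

0.98869

1 ILS × 0.1799 = 0.1799 CHF
0.1799 CHF × 96.8 = 17.41432 INR
17.41432 INR × 0.01189 = 0.2070562648 EUR
0.2070562648 EUR × 4.775 = 0.98869366442 ILS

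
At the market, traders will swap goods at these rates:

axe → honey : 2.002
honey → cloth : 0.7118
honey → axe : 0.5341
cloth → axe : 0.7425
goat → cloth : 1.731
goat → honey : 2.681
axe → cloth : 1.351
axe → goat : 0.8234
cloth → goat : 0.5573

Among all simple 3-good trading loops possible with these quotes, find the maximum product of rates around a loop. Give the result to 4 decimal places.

goat→honey→axe→goat: 2.681 × 0.5341 × 0.8234 = 1.17904
goat→honey→cloth→goat: 2.681 × 0.7118 × 0.5573 = 1.06352
goat→cloth→axe→goat: 1.731 × 0.7425 × 0.8234 = 1.05829
axe→honey→cloth→axe: 2.002 × 0.7118 × 0.7425 = 1.05808
Maximum is goat→honey→axe→goat at 1.1790; arbitrage exists.

1.1790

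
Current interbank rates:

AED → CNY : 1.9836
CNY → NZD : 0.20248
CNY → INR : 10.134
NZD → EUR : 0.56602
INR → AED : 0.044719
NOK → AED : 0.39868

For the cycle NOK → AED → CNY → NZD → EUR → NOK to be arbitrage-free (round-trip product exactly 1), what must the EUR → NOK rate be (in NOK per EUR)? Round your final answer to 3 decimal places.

Known legs of the cycle: 0.39868 × 1.9836 × 0.20248 × 0.56602 = 0.0906342735958103808
For no arbitrage the full-cycle product must be 1, so the missing rate is 1 / 0.0906342735958103808 ≈ 11.03335.

11.033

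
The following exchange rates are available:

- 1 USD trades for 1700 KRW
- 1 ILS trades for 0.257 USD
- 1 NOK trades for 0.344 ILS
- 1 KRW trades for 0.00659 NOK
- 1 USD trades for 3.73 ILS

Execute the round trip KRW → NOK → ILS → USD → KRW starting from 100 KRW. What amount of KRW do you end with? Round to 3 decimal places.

99.043

100 KRW × 0.00659 = 0.659 NOK
0.659 NOK × 0.344 = 0.226696 ILS
0.226696 ILS × 0.257 = 0.058260872 USD
0.058260872 USD × 1700 = 99.0434824 KRW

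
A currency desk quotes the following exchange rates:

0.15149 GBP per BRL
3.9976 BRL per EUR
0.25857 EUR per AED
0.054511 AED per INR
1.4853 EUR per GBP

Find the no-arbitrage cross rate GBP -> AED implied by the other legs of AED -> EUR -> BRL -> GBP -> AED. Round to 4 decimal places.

Known legs of the cycle: 0.25857 × 3.9976 × 0.15149 = 0.15658906735368
For no arbitrage the full-cycle product must be 1, so the missing rate is 1 / 0.15658906735368 ≈ 6.386142.

6.3861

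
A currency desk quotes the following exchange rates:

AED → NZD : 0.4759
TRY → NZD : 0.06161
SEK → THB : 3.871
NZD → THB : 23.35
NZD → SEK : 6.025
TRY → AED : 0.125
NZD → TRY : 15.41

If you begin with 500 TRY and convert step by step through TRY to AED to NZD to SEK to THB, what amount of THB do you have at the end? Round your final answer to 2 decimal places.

500 TRY × 0.125 = 62.5 AED
62.5 AED × 0.4759 = 29.74375 NZD
29.74375 NZD × 6.025 = 179.20609375 SEK
179.20609375 SEK × 3.871 = 693.70678890625 THB

693.71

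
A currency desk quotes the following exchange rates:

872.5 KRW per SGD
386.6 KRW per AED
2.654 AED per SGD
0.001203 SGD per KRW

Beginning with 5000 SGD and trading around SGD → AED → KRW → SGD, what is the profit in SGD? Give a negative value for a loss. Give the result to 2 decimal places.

5000 SGD × 2.654 = 13270 AED
13270 AED × 386.6 = 5130182 KRW
5130182 KRW × 0.001203 = 6171.608946 SGD
Net change: 6171.608946 − 5000 = 1171.608946 SGD

1171.61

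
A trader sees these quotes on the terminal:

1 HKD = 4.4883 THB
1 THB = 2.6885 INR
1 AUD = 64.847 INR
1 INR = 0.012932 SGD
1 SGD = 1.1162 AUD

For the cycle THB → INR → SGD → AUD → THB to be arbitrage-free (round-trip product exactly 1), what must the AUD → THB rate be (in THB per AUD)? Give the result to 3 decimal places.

Known legs of the cycle: 2.6885 × 0.012932 × 1.1162 = 0.0388076866484
For no arbitrage the full-cycle product must be 1, so the missing rate is 1 / 0.0388076866484 ≈ 25.76809.

25.768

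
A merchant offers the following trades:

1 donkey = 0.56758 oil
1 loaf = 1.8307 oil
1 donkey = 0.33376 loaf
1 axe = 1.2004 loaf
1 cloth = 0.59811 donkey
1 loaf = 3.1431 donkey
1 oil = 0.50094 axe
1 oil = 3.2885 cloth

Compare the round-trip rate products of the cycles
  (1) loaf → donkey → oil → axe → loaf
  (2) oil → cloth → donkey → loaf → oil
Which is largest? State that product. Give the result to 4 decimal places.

(1) 3.1431 × 0.56758 × 0.50094 × 1.2004 = 1.07275
(2) 3.2885 × 0.59811 × 0.33376 × 1.8307 = 1.20179
Highest is cycle (2) at 1.2018 (>1, arbitrage).

1.2018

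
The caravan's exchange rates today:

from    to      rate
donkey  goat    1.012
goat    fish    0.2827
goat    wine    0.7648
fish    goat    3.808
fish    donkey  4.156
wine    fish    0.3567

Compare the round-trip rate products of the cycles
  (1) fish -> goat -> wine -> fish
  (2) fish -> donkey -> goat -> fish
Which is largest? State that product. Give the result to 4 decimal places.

(1) 3.808 × 0.7648 × 0.3567 = 1.03884
(2) 4.156 × 1.012 × 0.2827 = 1.18900
Highest is cycle (2) at 1.1890 (>1, arbitrage).

1.1890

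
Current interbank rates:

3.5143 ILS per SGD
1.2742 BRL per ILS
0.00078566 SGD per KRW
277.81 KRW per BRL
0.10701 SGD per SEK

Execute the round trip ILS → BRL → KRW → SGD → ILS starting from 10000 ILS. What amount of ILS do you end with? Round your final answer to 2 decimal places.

10000 ILS × 1.2742 = 12742 BRL
12742 BRL × 277.81 = 3539855.02 KRW
3539855.02 KRW × 0.00078566 = 2781.1224950132 SGD
2781.1224950132 SGD × 3.5143 = 9773.69878422488876 ILS

9773.70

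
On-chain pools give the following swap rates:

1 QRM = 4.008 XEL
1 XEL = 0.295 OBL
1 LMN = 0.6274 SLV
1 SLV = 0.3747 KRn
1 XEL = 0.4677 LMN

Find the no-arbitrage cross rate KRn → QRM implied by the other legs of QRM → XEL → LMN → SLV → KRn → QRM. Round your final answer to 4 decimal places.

2.2692

Known legs of the cycle: 4.008 × 0.4677 × 0.6274 × 0.3747 = 0.440679948720048
For no arbitrage the full-cycle product must be 1, so the missing rate is 1 / 0.440679948720048 ≈ 2.269221.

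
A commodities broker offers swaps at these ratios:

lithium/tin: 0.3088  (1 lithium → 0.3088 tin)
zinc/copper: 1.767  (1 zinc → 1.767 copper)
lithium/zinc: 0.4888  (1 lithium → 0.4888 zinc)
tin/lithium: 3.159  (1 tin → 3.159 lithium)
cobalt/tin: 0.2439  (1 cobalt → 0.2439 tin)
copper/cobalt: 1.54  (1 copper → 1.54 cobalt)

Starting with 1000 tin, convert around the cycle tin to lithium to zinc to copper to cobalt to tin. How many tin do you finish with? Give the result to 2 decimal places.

1024.83

1000 tin × 3.159 = 3159 lithium
3159 lithium × 0.4888 = 1544.1192 zinc
1544.1192 zinc × 1.767 = 2728.4586264 copper
2728.4586264 copper × 1.54 = 4201.826284656 cobalt
4201.826284656 cobalt × 0.2439 = 1024.8254308275984 tin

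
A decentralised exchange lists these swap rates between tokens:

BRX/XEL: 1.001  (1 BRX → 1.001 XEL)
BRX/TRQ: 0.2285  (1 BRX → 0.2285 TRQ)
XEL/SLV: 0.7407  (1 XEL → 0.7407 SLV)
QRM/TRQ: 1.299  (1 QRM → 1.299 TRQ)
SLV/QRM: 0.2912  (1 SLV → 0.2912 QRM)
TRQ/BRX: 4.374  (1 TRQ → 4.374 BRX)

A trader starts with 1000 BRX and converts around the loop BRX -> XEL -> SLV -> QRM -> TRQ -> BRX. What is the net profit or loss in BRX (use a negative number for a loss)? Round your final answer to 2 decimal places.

1000 BRX × 1.001 = 1001 XEL
1001 XEL × 0.7407 = 741.4407 SLV
741.4407 SLV × 0.2912 = 215.90753184 QRM
215.90753184 QRM × 1.299 = 280.46388386016 TRQ
280.46388386016 TRQ × 4.374 = 1226.74902800433984 BRX
Net change: 1226.74902800433984 − 1000 = 226.74902800433984 BRX

226.75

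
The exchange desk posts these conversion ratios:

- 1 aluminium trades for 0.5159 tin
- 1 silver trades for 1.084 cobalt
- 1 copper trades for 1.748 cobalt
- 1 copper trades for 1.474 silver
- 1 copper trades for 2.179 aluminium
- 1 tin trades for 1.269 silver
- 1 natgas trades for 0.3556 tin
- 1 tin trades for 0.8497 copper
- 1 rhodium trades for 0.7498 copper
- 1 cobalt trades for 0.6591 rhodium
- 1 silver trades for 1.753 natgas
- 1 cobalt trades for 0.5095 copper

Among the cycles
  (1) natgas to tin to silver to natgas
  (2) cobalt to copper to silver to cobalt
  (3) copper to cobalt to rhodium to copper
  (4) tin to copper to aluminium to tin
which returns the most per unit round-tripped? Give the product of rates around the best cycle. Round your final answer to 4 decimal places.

0.9552

(1) 0.3556 × 1.269 × 1.753 = 0.79105
(2) 0.5095 × 1.474 × 1.084 = 0.81409
(3) 1.748 × 0.6591 × 0.7498 = 0.86385
(4) 0.8497 × 2.179 × 0.5159 = 0.95519
Highest is cycle (4) at 0.9552 (≤1, no arbitrage).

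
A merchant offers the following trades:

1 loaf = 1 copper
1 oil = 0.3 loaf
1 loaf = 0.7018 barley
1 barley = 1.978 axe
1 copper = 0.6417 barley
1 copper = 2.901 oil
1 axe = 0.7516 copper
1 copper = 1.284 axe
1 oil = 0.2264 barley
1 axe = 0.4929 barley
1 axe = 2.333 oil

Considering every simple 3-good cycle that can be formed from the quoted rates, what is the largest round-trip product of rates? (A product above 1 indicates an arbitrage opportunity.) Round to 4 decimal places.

1.0448

oil→barley→axe→oil: 0.2264 × 1.978 × 2.333 = 1.04476
axe→copper→barley→axe: 0.7516 × 0.6417 × 1.978 = 0.95399
oil→loaf→copper→oil: 0.3 × 1 × 2.901 = 0.87030
Maximum is oil→barley→axe→oil at 1.0448; arbitrage exists.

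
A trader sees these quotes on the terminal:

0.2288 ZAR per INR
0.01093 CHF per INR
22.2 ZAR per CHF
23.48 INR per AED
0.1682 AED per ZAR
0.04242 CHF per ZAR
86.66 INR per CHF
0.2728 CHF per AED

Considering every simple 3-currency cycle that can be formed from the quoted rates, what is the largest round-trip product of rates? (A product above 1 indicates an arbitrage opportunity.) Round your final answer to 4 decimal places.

1.0186

AED→CHF→ZAR→AED: 0.2728 × 22.2 × 0.1682 = 1.01865
INR→ZAR→AED→INR: 0.2288 × 0.1682 × 23.48 = 0.90361
INR→ZAR→CHF→INR: 0.2288 × 0.04242 × 86.66 = 0.84110
Maximum is AED→CHF→ZAR→AED at 1.0186; arbitrage exists.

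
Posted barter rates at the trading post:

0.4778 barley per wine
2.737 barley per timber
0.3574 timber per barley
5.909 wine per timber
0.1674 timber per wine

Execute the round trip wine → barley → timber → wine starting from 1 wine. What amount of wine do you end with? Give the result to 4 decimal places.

1 wine × 0.4778 = 0.4778 barley
0.4778 barley × 0.3574 = 0.17076572 timber
0.17076572 timber × 5.909 = 1.00905463948 wine

1.0091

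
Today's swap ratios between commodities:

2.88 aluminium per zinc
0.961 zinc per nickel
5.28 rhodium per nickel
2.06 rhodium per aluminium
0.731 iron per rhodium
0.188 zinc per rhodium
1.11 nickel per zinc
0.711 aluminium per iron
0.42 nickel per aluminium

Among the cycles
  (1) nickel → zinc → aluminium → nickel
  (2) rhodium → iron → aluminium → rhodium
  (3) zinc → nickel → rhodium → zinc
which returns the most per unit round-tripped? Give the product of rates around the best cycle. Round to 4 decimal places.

1.1624

(1) 0.961 × 2.88 × 0.42 = 1.16243
(2) 0.731 × 0.711 × 2.06 = 1.07067
(3) 1.11 × 5.28 × 0.188 = 1.10183
Highest is cycle (1) at 1.1624 (>1, arbitrage).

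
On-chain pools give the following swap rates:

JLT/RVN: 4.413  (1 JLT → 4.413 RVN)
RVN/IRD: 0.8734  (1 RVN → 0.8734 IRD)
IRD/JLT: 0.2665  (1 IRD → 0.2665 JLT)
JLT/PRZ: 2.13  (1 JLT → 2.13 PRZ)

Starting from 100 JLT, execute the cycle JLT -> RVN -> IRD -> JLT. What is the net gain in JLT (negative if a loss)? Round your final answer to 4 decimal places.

100 JLT × 4.413 = 441.3 RVN
441.3 RVN × 0.8734 = 385.43142 IRD
385.43142 IRD × 0.2665 = 102.71747343 JLT
Net change: 102.71747343 − 100 = 2.71747343 JLT

2.7175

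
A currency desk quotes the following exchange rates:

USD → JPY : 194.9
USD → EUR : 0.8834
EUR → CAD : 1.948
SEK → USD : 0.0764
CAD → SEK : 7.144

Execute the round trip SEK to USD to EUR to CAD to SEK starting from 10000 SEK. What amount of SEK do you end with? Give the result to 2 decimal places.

9392.50

10000 SEK × 0.0764 = 764 USD
764 USD × 0.8834 = 674.9176 EUR
674.9176 EUR × 1.948 = 1314.7394848 CAD
1314.7394848 CAD × 7.144 = 9392.4988794112 SEK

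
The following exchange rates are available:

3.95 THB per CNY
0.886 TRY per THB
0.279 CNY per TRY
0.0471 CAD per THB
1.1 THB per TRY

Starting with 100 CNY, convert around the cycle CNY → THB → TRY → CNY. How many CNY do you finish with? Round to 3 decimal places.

100 CNY × 3.95 = 395 THB
395 THB × 0.886 = 349.97 TRY
349.97 TRY × 0.279 = 97.64163 CNY

97.642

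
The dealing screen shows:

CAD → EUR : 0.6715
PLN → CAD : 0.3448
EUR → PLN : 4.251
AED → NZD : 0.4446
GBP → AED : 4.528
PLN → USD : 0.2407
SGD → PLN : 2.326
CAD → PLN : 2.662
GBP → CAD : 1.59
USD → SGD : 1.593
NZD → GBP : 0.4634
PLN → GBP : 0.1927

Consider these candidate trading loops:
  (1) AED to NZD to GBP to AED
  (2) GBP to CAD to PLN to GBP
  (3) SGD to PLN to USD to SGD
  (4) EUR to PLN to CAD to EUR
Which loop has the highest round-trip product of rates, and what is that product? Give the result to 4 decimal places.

(1) 0.4446 × 0.4634 × 4.528 = 0.93289
(2) 1.59 × 2.662 × 0.1927 = 0.81562
(3) 2.326 × 0.2407 × 1.593 = 0.89187
(4) 4.251 × 0.3448 × 0.6715 = 0.98425
Highest is cycle (4) at 0.9842 (≤1, no arbitrage).

0.9842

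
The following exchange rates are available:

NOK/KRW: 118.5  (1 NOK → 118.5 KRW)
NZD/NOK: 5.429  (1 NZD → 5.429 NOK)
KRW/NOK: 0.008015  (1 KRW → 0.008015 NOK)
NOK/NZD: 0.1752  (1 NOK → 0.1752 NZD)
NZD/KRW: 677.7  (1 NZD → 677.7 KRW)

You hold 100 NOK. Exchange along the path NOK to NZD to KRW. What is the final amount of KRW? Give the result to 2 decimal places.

11873.30

100 NOK × 0.1752 = 17.52 NZD
17.52 NZD × 677.7 = 11873.304 KRW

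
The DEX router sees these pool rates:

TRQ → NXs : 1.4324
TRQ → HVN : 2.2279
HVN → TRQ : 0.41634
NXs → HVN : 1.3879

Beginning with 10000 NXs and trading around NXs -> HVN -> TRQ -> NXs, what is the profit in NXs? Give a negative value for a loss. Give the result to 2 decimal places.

10000 NXs × 1.3879 = 13879 HVN
13879 HVN × 0.41634 = 5778.38286 TRQ
5778.38286 TRQ × 1.4324 = 8276.955608664 NXs
Net change: 8276.955608664 − 10000 = -1723.044391336 NXs

-1723.04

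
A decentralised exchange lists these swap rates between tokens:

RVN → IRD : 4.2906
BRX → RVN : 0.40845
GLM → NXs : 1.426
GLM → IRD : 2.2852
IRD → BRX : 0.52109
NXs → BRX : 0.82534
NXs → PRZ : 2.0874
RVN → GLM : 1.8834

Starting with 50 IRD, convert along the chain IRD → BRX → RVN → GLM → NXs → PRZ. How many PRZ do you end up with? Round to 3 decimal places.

59.661

50 IRD × 0.52109 = 26.0545 BRX
26.0545 BRX × 0.40845 = 10.641960525 RVN
10.641960525 RVN × 1.8834 = 20.043068452785 GLM
20.043068452785 GLM × 1.426 = 28.58141561367141 NXs
28.58141561367141 NXs × 2.0874 = 59.660846951977701234 PRZ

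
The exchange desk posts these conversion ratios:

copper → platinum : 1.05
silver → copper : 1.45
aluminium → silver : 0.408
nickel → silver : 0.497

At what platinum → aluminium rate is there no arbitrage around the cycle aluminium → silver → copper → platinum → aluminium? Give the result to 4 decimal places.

Known legs of the cycle: 0.408 × 1.45 × 1.05 = 0.62118
For no arbitrage the full-cycle product must be 1, so the missing rate is 1 / 0.62118 ≈ 1.609839.

1.6098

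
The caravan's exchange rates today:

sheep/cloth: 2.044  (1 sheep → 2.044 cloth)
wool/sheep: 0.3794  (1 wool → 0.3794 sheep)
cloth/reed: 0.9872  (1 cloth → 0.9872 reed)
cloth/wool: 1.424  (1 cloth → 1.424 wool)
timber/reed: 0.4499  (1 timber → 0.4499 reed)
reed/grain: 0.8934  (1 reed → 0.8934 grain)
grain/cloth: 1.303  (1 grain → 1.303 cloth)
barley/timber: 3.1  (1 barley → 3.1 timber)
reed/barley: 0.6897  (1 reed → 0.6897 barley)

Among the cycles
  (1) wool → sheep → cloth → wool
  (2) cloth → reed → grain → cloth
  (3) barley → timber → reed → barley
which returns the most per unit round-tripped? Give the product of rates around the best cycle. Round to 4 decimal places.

(1) 0.3794 × 2.044 × 1.424 = 1.10430
(2) 0.9872 × 0.8934 × 1.303 = 1.14920
(3) 3.1 × 0.4499 × 0.6897 = 0.96192
Highest is cycle (2) at 1.1492 (>1, arbitrage).

1.1492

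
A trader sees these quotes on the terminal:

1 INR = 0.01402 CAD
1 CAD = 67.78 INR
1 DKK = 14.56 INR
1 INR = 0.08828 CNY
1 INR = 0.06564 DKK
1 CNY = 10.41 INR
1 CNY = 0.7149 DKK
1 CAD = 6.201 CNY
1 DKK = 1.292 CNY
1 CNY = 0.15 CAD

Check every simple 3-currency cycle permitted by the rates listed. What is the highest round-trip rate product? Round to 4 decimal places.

INR→CNY→DKK→INR: 0.08828 × 0.7149 × 14.56 = 0.91890
INR→CAD→CNY→INR: 0.01402 × 6.201 × 10.41 = 0.90502
INR→CNY→CAD→INR: 0.08828 × 0.15 × 67.78 = 0.89754
INR→DKK→CNY→INR: 0.06564 × 1.292 × 10.41 = 0.88284
Maximum is INR→CNY→DKK→INR at 0.9189; no arbitrage — every cycle loses value.

0.9189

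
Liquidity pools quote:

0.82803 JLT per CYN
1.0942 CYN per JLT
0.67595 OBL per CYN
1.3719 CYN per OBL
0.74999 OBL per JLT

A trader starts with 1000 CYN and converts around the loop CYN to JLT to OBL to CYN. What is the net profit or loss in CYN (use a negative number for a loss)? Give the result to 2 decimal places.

-148.03

1000 CYN × 0.82803 = 828.03 JLT
828.03 JLT × 0.74999 = 621.0142197 OBL
621.0142197 OBL × 1.3719 = 851.96940800643 CYN
Net change: 851.96940800643 − 1000 = -148.03059199357 CYN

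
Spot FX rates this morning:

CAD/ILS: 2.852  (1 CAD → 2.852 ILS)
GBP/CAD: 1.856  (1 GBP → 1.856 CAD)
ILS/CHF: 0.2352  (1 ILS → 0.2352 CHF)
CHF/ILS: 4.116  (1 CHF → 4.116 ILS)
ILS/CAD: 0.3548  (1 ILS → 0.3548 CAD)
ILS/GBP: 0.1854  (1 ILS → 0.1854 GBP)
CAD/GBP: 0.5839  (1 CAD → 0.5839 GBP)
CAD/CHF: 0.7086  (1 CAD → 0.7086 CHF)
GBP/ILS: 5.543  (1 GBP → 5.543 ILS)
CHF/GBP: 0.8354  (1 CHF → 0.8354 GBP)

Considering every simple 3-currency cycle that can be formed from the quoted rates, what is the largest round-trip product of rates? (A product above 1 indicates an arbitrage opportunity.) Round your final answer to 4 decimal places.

1.1483

GBP→ILS→CAD→GBP: 5.543 × 0.3548 × 0.5839 = 1.14833
GBP→CAD→CHF→GBP: 1.856 × 0.7086 × 0.8354 = 1.09869
GBP→ILS→CHF→GBP: 5.543 × 0.2352 × 0.8354 = 1.08912
CAD→CHF→ILS→CAD: 0.7086 × 4.116 × 0.3548 = 1.03481
GBP→CAD→ILS→GBP: 1.856 × 2.852 × 0.1854 = 0.98138
Maximum is GBP→ILS→CAD→GBP at 1.1483; arbitrage exists.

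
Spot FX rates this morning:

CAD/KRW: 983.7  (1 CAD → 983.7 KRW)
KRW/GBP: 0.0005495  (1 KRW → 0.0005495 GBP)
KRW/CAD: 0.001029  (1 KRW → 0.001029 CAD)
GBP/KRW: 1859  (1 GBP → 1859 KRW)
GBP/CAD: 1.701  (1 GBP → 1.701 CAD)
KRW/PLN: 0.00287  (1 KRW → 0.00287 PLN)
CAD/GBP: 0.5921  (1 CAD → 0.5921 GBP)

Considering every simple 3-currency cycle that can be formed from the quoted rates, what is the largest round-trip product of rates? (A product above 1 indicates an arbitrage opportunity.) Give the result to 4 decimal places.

CAD→GBP→KRW→CAD: 0.5921 × 1859 × 0.001029 = 1.13263
CAD→KRW→GBP→CAD: 983.7 × 0.0005495 × 1.701 = 0.91946
Maximum is CAD→GBP→KRW→CAD at 1.1326; arbitrage exists.

1.1326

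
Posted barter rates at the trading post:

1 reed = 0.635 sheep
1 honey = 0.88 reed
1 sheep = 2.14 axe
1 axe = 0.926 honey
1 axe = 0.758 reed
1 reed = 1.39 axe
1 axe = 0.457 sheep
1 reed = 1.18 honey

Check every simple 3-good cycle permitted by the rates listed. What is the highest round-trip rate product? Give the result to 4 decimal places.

1.1327

reed→axe→honey→reed: 1.39 × 0.926 × 0.88 = 1.13268
reed→sheep→axe→reed: 0.635 × 2.14 × 0.758 = 1.03005
Maximum is reed→axe→honey→reed at 1.1327; arbitrage exists.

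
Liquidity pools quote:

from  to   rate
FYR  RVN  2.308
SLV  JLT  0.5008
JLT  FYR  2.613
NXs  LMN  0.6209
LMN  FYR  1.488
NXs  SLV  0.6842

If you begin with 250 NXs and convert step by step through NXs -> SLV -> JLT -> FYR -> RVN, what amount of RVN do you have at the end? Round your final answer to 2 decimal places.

250 NXs × 0.6842 = 171.05 SLV
171.05 SLV × 0.5008 = 85.66184 JLT
85.66184 JLT × 2.613 = 223.83438792 FYR
223.83438792 FYR × 2.308 = 516.60976731936 RVN

516.61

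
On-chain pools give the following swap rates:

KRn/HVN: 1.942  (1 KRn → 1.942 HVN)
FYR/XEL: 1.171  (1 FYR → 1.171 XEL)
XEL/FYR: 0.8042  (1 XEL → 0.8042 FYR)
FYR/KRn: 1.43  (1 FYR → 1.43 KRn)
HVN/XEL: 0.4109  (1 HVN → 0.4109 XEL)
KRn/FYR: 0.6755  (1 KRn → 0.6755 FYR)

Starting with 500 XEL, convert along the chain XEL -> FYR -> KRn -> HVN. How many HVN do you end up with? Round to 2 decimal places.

500 XEL × 0.8042 = 402.1 FYR
402.1 FYR × 1.43 = 575.003 KRn
575.003 KRn × 1.942 = 1116.655826 HVN

1116.66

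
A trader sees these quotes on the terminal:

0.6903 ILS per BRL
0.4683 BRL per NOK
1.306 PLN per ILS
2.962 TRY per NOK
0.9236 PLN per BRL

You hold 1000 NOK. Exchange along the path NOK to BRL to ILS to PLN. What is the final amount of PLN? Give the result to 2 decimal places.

1000 NOK × 0.4683 = 468.3 BRL
468.3 BRL × 0.6903 = 323.26749 ILS
323.26749 ILS × 1.306 = 422.18734194 PLN

422.19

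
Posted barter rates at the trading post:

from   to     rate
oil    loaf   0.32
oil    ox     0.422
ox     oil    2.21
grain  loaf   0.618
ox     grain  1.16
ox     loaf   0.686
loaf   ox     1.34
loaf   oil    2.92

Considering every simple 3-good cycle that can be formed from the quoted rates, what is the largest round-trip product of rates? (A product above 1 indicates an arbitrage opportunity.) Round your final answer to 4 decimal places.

grain→loaf→ox→grain: 0.618 × 1.34 × 1.16 = 0.96062
oil→loaf→ox→oil: 0.32 × 1.34 × 2.21 = 0.94765
oil→ox→loaf→oil: 0.422 × 0.686 × 2.92 = 0.84532
Maximum is grain→loaf→ox→grain at 0.9606; no arbitrage — every cycle loses value.

0.9606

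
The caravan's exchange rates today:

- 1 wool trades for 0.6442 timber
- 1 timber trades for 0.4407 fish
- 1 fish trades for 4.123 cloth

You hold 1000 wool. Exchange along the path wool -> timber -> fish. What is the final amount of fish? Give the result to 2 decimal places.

283.90

1000 wool × 0.6442 = 644.2 timber
644.2 timber × 0.4407 = 283.89894 fish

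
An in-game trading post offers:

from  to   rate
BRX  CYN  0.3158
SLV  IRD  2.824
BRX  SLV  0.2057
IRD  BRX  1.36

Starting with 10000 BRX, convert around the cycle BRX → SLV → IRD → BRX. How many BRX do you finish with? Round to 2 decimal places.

7900.20

10000 BRX × 0.2057 = 2057 SLV
2057 SLV × 2.824 = 5808.968 IRD
5808.968 IRD × 1.36 = 7900.19648 BRX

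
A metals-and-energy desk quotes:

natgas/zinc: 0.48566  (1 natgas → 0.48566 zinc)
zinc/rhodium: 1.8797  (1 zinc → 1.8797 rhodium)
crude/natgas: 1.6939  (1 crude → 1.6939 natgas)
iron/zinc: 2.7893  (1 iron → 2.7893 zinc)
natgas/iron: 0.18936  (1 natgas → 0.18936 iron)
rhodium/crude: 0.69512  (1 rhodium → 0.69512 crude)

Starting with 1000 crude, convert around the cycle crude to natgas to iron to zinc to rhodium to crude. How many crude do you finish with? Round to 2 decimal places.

1169.01

1000 crude × 1.6939 = 1693.9 natgas
1693.9 natgas × 0.18936 = 320.756904 iron
320.756904 iron × 2.7893 = 894.6872323272 zinc
894.6872323272 zinc × 1.8797 = 1681.74359060543784 rhodium
1681.74359060543784 rhodium × 0.69512 = 1169.0136047016519513408 crude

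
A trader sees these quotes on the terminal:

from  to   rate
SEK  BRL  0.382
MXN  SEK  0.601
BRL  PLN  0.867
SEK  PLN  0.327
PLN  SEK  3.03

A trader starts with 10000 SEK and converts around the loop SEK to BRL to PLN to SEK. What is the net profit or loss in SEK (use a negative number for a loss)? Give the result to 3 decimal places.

10000 SEK × 0.382 = 3820 BRL
3820 BRL × 0.867 = 3311.94 PLN
3311.94 PLN × 3.03 = 10035.1782 SEK
Net change: 10035.1782 − 10000 = 35.1782 SEK

35.178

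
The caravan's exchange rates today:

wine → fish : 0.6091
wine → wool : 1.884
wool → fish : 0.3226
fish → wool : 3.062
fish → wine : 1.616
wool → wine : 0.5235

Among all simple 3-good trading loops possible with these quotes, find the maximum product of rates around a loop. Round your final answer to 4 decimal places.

wool→fish→wine→wool: 0.3226 × 1.616 × 1.884 = 0.98217
wool→wine→fish→wool: 0.5235 × 0.6091 × 3.062 = 0.97636
Maximum is wool→fish→wine→wool at 0.9822; no arbitrage — every cycle loses value.

0.9822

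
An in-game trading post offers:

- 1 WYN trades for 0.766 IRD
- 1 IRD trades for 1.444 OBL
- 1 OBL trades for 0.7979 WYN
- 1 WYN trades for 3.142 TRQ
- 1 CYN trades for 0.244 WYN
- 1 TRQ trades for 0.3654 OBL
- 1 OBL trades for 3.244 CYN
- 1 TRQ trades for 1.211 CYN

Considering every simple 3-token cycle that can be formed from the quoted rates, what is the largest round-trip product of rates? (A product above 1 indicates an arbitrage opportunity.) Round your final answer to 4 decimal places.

WYN→TRQ→CYN→WYN: 3.142 × 1.211 × 0.244 = 0.92841
OBL→WYN→TRQ→OBL: 0.7979 × 3.142 × 0.3654 = 0.91606
OBL→WYN→IRD→OBL: 0.7979 × 0.766 × 1.444 = 0.88256
Maximum is WYN→TRQ→CYN→WYN at 0.9284; no arbitrage — every cycle loses value.

0.9284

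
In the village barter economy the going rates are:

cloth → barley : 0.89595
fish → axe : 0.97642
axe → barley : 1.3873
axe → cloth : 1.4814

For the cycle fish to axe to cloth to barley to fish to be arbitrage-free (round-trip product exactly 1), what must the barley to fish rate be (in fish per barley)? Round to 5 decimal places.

0.77163

Known legs of the cycle: 0.97642 × 1.4814 × 0.89595 = 1.2959635314186
For no arbitrage the full-cycle product must be 1, so the missing rate is 1 / 1.2959635314186 ≈ 0.7716267.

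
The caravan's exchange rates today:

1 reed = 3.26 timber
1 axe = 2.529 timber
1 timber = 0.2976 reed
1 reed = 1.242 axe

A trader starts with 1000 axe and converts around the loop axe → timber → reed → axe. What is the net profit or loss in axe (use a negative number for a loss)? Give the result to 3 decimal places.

-65.233

1000 axe × 2.529 = 2529 timber
2529 timber × 0.2976 = 752.6304 reed
752.6304 reed × 1.242 = 934.7669568 axe
Net change: 934.7669568 − 1000 = -65.2330432 axe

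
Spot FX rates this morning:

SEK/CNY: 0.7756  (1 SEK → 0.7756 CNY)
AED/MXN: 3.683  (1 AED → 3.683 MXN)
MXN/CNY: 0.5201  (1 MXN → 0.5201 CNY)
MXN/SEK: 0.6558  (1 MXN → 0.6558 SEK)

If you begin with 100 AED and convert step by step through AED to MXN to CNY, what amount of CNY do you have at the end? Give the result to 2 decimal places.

191.55

100 AED × 3.683 = 368.3 MXN
368.3 MXN × 0.5201 = 191.55283 CNY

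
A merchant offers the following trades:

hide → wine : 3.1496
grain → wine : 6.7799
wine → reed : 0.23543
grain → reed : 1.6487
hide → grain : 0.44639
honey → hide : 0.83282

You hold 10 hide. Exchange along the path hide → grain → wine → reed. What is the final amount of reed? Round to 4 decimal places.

7.1252

10 hide × 0.44639 = 4.4639 grain
4.4639 grain × 6.7799 = 30.26479561 wine
30.26479561 wine × 0.23543 = 7.1252408304623 reed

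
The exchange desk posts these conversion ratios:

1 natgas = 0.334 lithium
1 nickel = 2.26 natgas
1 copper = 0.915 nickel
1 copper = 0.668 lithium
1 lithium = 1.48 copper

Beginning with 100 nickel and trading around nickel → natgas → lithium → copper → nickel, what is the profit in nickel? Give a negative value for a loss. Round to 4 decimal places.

2.2204

100 nickel × 2.26 = 226 natgas
226 natgas × 0.334 = 75.484 lithium
75.484 lithium × 1.48 = 111.71632 copper
111.71632 copper × 0.915 = 102.2204328 nickel
Net change: 102.2204328 − 100 = 2.2204328 nickel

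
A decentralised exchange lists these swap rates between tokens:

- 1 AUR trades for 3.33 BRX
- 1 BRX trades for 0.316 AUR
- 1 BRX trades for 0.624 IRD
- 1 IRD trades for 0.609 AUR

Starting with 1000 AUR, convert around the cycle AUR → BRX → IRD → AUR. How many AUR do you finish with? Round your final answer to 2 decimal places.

1265.45

1000 AUR × 3.33 = 3330 BRX
3330 BRX × 0.624 = 2077.92 IRD
2077.92 IRD × 0.609 = 1265.45328 AUR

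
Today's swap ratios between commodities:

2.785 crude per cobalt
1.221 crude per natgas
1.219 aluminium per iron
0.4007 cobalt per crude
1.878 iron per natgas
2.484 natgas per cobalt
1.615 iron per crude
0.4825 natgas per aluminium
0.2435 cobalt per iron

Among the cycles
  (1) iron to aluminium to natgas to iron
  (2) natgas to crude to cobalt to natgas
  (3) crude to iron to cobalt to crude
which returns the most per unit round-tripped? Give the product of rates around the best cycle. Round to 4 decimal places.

1.2153

(1) 1.219 × 0.4825 × 1.878 = 1.10458
(2) 1.221 × 0.4007 × 2.484 = 1.21531
(3) 1.615 × 0.2435 × 2.785 = 1.09521
Highest is cycle (2) at 1.2153 (>1, arbitrage).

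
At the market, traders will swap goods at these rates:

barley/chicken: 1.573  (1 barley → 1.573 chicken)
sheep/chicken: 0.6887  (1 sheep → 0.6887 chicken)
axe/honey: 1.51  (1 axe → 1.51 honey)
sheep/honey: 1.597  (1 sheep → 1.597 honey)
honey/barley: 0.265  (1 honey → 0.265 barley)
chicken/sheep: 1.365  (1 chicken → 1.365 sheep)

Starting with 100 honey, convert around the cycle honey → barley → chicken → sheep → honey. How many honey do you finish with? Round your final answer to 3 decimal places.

90.868

100 honey × 0.265 = 26.5 barley
26.5 barley × 1.573 = 41.6845 chicken
41.6845 chicken × 1.365 = 56.8993425 sheep
56.8993425 sheep × 1.597 = 90.8682499725 honey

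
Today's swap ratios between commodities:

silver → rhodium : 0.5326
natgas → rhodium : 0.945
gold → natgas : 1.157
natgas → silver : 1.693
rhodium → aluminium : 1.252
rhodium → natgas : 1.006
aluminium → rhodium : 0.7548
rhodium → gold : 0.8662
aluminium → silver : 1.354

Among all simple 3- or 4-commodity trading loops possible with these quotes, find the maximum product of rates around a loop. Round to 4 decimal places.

natgas→rhodium→gold→natgas: 0.945 × 0.8662 × 1.157 = 0.94707
natgas→silver→rhodium→natgas: 1.693 × 0.5326 × 1.006 = 0.90710
natgas→silver→rhodium→gold→natgas: 1.693 × 0.5326 × 0.8662 × 1.157 = 0.90367
aluminium→silver→rhodium→aluminium: 1.354 × 0.5326 × 1.252 = 0.90287
Maximum is natgas→rhodium→gold→natgas at 0.9471; no arbitrage — every cycle loses value.

0.9471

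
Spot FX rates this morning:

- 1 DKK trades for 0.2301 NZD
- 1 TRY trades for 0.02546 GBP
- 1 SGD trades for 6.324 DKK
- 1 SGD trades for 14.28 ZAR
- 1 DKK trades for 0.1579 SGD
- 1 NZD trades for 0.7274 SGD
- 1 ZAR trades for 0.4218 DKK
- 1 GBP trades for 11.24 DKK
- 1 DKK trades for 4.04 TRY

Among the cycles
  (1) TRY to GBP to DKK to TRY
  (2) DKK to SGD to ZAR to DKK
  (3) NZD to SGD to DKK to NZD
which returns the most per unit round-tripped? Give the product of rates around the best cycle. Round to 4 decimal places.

1.1561

(1) 0.02546 × 11.24 × 4.04 = 1.15613
(2) 0.1579 × 14.28 × 0.4218 = 0.95108
(3) 0.7274 × 6.324 × 0.2301 = 1.05848
Highest is cycle (1) at 1.1561 (>1, arbitrage).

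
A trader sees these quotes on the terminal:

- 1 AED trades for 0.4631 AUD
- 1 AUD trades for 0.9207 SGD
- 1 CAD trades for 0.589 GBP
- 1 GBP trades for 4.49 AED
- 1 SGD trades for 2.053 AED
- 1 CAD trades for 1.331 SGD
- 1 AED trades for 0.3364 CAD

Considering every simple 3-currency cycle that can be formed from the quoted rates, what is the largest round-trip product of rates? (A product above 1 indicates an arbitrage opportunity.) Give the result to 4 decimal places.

0.9192

AED→CAD→SGD→AED: 0.3364 × 1.331 × 2.053 = 0.91923
GBP→AED→CAD→GBP: 4.49 × 0.3364 × 0.589 = 0.88965
AED→AUD→SGD→AED: 0.4631 × 0.9207 × 2.053 = 0.87535
Maximum is AED→CAD→SGD→AED at 0.9192; no arbitrage — every cycle loses value.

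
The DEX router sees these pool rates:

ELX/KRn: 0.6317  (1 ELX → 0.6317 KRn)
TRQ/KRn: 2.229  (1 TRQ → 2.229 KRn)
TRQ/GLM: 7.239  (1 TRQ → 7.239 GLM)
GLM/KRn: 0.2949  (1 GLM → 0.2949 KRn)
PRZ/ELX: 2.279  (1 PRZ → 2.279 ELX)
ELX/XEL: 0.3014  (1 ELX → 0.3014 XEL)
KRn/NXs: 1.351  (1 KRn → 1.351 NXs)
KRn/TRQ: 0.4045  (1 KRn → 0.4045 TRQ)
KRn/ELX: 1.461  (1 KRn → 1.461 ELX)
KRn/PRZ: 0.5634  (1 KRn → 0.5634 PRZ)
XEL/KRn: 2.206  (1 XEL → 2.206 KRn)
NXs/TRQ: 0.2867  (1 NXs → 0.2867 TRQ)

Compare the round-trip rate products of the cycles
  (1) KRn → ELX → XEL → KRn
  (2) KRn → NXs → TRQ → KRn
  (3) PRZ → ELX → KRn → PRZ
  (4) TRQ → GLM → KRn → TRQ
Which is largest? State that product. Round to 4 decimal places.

(1) 1.461 × 0.3014 × 2.206 = 0.97140
(2) 1.351 × 0.2867 × 2.229 = 0.86336
(3) 2.279 × 0.6317 × 0.5634 = 0.81110
(4) 7.239 × 0.2949 × 0.4045 = 0.86352
Highest is cycle (1) at 0.9714 (≤1, no arbitrage).

0.9714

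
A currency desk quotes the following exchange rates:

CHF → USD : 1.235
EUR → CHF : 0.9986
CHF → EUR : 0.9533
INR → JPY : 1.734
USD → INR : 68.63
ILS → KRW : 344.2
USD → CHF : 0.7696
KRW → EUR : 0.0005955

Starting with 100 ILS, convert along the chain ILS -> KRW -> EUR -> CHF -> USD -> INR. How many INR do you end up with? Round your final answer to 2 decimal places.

1734.86

100 ILS × 344.2 = 34420 KRW
34420 KRW × 0.0005955 = 20.49711 EUR
20.49711 EUR × 0.9986 = 20.468414046 CHF
20.468414046 CHF × 1.235 = 25.27849134681 USD
25.27849134681 USD × 68.63 = 1734.8628611315703 INR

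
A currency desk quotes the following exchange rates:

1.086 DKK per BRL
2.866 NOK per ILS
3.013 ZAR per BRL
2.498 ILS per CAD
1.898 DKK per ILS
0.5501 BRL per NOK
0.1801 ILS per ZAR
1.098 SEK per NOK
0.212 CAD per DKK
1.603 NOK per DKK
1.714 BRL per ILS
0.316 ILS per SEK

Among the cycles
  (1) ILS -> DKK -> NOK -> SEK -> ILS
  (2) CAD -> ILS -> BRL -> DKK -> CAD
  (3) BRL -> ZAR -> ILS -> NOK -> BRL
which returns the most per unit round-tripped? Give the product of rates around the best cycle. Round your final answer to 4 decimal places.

(1) 1.898 × 1.603 × 1.098 × 0.316 = 1.05565
(2) 2.498 × 1.714 × 1.086 × 0.212 = 0.98575
(3) 3.013 × 0.1801 × 2.866 × 0.5501 = 0.85552
Highest is cycle (1) at 1.0556 (>1, arbitrage).

1.0556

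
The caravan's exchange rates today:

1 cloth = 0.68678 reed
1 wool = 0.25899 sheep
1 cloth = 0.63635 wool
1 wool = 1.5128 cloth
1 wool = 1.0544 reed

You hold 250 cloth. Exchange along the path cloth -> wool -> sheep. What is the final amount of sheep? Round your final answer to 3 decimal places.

250 cloth × 0.63635 = 159.0875 wool
159.0875 wool × 0.25899 = 41.202071625 sheep

41.202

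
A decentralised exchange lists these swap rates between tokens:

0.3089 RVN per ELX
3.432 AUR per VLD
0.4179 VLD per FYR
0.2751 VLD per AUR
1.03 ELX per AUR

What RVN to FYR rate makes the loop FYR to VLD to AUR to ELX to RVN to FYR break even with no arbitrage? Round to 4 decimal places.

2.1914

Known legs of the cycle: 0.4179 × 3.432 × 1.03 × 0.3089 = 0.4563255472776
For no arbitrage the full-cycle product must be 1, so the missing rate is 1 / 0.4563255472776 ≈ 2.191418.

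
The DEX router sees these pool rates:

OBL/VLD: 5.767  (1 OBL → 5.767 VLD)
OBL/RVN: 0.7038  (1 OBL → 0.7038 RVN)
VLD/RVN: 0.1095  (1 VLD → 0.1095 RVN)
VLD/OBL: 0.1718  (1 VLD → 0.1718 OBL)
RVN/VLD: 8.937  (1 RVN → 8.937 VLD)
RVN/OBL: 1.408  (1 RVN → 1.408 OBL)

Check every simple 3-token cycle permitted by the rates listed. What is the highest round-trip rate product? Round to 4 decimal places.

OBL→RVN→VLD→OBL: 0.7038 × 8.937 × 0.1718 = 1.08060
OBL→VLD→RVN→OBL: 5.767 × 0.1095 × 1.408 = 0.88913
Maximum is OBL→RVN→VLD→OBL at 1.0806; arbitrage exists.

1.0806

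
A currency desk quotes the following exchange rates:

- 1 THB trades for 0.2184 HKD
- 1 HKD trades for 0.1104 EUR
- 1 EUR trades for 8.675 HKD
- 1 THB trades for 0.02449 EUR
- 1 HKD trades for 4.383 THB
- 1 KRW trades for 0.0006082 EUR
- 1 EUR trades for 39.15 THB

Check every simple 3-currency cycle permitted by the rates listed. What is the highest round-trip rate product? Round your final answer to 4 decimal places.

EUR→THB→HKD→EUR: 39.15 × 0.2184 × 0.1104 = 0.94396
EUR→HKD→THB→EUR: 8.675 × 4.383 × 0.02449 = 0.93117
Maximum is EUR→THB→HKD→EUR at 0.9440; no arbitrage — every cycle loses value.

0.9440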